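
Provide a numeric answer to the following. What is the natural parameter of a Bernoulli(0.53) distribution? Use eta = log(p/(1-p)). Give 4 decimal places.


Natural parameter for Bernoulli: eta = log(p/(1-p)).
p = 0.53, 1-p = 0.47.
p/(1-p) = 1.12766.
eta = log(1.12766) = 0.1201

0.1201


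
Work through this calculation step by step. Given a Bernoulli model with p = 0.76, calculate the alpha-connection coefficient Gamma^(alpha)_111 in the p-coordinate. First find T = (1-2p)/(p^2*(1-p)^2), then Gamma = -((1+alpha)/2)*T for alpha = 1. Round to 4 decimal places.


Skewness (Amari-Chentsov) tensor: T = (1-2p)/(p^2*(1-p)^2).
p = 0.76, 1-2p = -0.52, p^2 = 0.5776, (1-p)^2 = 0.0576.
T = -0.52/(0.5776 * 0.0576) = -15.629809.
In the p-coordinate, Gamma^(alpha) = Gamma^(0) - (alpha/2)*T with Gamma^(0) = (1/2)*g'(p) = -T/2,
so Gamma^(alpha) = -((1+alpha)/2)*T.
alpha = 1, -(1+alpha)/2 = -1.0.
Gamma = -1.0 * -15.629809 = 15.6298

15.6298


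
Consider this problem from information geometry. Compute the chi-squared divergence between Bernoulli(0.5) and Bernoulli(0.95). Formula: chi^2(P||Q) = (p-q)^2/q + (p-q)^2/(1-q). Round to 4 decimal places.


Chi-squared divergence between Bernoulli distributions:
chi^2 = (p-q)^2/q + (p-q)^2/(1-q).
p = 0.5, q = 0.95, p-q = -0.45.
(p-q)^2 = 0.2025.
term1 = 0.2025/0.95 = 0.213158.
term2 = 0.2025/0.05 = 4.05.
chi^2 = 0.213158 + 4.05 = 4.2632

4.2632


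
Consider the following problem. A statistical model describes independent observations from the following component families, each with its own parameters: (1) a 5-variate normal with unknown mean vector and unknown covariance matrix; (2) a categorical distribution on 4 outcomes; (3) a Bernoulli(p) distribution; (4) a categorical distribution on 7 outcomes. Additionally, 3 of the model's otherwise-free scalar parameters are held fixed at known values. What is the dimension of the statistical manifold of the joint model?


The dimension of a statistical manifold equals the number of free
(independent) real parameters of the model. For a product of independent
blocks the parameter counts add.
- 5-variate normal: 5 (mean) + 5*6/2 = 15 (symmetric covariance) = 20.
- categorical on 4 outcomes (probabilities sum to 1): 4-1 = 3.
- Bernoulli (p): 1.
- categorical on 7 outcomes (probabilities sum to 1): 7-1 = 6.
Total = 20 + 3 + 1 + 6 = 30.
3 parameter(s) fixed at known values: 30 - 3 = 27.
Dimension = 27

27


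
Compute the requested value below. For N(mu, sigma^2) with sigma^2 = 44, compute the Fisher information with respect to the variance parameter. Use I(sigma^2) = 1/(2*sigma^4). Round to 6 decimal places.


Fisher information for variance: I(sigma^2) = 1/(2*sigma^4).
sigma^2 = 44, so sigma^4 = 1936.
I = 1/(2*1936) = 1/3872 = 0.000258

0.000258


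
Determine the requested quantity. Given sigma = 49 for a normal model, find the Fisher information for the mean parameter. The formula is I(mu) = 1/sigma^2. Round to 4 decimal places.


The Fisher information for the mean of a normal distribution is I(mu) = 1/sigma^2.
sigma = 49, so sigma^2 = 2401.
I(mu) = 1/2401 = 0.0004

0.0004


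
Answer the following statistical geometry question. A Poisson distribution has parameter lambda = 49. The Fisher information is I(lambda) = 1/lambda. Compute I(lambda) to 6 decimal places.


Fisher information for Poisson: I(lambda) = 1/lambda.
lambda = 49.
I(lambda) = 1/49 = 0.020408

0.020408


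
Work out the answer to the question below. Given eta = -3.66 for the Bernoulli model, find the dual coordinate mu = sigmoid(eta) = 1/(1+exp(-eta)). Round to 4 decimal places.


Dual coordinate (expectation parameter) for Bernoulli:
mu = 1/(1+exp(-eta)).
eta = -3.66.
exp(-eta) = exp(3.66) = 38.861343.
mu = 1/(1+38.861343) = 0.0251

0.0251


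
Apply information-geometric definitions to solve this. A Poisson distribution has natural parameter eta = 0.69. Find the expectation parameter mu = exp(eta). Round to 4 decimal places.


Expectation parameter for Poisson exponential family:
mu = exp(eta).
eta = 0.69.
mu = exp(0.69) = 1.9937

1.9937


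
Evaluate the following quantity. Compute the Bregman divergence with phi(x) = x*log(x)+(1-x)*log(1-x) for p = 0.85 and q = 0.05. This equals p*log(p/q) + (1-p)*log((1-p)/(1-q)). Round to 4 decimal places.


Bregman divergence with negative entropy generator:
D = p*log(p/q) + (1-p)*log((1-p)/(1-q)).
p = 0.85, q = 0.05.
p*log(p/q) = 0.85*log(0.85/0.05) = 2.408231.
(1-p)*log((1-p)/(1-q)) = 0.15*log(0.15/0.95) = -0.276874.
D = 2.408231 + -0.276874 = 2.1314

2.1314


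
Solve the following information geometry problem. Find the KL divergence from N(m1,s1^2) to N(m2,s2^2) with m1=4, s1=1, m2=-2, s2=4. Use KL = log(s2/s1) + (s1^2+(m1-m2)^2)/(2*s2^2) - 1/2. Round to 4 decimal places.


KL divergence between normal distributions:
KL = log(s2/s1) + (s1^2 + (m1-m2)^2)/(2*s2^2) - 1/2.
log(4/1) = 1.386294.
(1^2 + (4--2)^2)/(2*4^2) = (1 + 36)/32 = 1.15625.
KL = 1.386294 + 1.15625 - 0.5 = 2.0425

2.0425


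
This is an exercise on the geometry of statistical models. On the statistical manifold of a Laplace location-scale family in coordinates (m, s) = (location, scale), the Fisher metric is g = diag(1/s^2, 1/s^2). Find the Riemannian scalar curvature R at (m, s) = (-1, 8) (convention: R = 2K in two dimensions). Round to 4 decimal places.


The metric has the form g = (A dm^2 + B ds^2)/s^2 with A = 1, B = 1.
Substitute u = sqrt(A/B)*m: g = B*(du^2 + ds^2)/s^2, i.e. B times the
Poincare upper half-plane metric, which has constant Gaussian curvature -1.
Scaling a 2D metric by a constant c divides the Gaussian curvature by c,
so K = -1/B = -1/(1) = -1.0000 everywhere (the point (m, s) = (-1, 8) is irrelevant:
the curvature is constant).
Scalar curvature in dimension 2: R = 2K = -2/(1) = -2.0000.

-2.0000


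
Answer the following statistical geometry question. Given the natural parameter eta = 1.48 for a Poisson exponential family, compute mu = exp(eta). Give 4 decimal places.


Expectation parameter for Poisson exponential family:
mu = exp(eta).
eta = 1.48.
mu = exp(1.48) = 4.3929

4.3929


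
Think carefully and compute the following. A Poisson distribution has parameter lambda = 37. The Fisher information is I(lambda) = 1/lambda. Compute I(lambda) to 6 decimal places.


Fisher information for Poisson: I(lambda) = 1/lambda.
lambda = 37.
I(lambda) = 1/37 = 0.027027

0.027027


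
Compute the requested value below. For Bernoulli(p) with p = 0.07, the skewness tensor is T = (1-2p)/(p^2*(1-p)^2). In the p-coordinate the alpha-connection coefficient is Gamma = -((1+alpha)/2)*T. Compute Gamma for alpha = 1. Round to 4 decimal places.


Skewness (Amari-Chentsov) tensor: T = (1-2p)/(p^2*(1-p)^2).
p = 0.07, 1-2p = 0.86, p^2 = 0.0049, (1-p)^2 = 0.8649.
T = 0.86/(0.0049 * 0.8649) = 202.92543.
In the p-coordinate, Gamma^(alpha) = Gamma^(0) - (alpha/2)*T with Gamma^(0) = (1/2)*g'(p) = -T/2,
so Gamma^(alpha) = -((1+alpha)/2)*T.
alpha = 1, -(1+alpha)/2 = -1.0.
Gamma = -1.0 * 202.92543 = -202.9254

-202.9254


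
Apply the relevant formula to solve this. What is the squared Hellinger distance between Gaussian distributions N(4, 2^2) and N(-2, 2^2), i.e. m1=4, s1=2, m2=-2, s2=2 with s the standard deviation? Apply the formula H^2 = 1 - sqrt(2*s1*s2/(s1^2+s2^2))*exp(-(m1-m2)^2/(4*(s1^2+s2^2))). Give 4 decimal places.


Squared Hellinger distance for Gaussians:
H^2 = 1 - sqrt(2*s1*s2/(s1^2+s2^2)) * exp(-(m1-m2)^2/(4*(s1^2+s2^2))).
s1^2 = 4, s2^2 = 4, s1^2+s2^2 = 8.
sqrt(2*2*2/(8)) = 1.0.
(m1-m2)^2 = (6)^2 = 36.
exp(-36/(4*8)) = exp(-1.125) = 0.324652.
H^2 = 1 - 1.0*0.324652 = 0.6753

0.6753


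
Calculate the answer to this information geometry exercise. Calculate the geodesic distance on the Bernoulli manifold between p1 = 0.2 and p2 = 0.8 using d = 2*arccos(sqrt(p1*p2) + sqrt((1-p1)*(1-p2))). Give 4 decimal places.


Geodesic distance on Bernoulli manifold:
d(p1,p2) = 2*arccos(sqrt(p1*p2) + sqrt((1-p1)*(1-p2))).
sqrt(p1*p2) = sqrt(0.2*0.8) = 0.4.
sqrt((1-p1)*(1-p2)) = sqrt(0.8*0.2) = 0.4.
arg = 0.4 + 0.4 = 0.8.
d = 2*arccos(0.8) = 1.2870

1.2870


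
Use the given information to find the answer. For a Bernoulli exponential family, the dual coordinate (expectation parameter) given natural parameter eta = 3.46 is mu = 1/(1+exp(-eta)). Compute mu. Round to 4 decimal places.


Dual coordinate (expectation parameter) for Bernoulli:
mu = 1/(1+exp(-eta)).
eta = 3.46.
exp(-eta) = exp(-3.46) = 0.03143.
mu = 1/(1+0.03143) = 0.9695

0.9695


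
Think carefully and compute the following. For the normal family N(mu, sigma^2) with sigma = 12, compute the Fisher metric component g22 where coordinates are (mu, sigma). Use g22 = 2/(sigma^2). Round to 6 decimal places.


For the 2-parameter normal family, the Fisher metric has:
  g11 = 1/sigma^2, g22 = 2/sigma^2.
sigma = 12, sigma^2 = 144.
g22 = 0.013889

0.013889


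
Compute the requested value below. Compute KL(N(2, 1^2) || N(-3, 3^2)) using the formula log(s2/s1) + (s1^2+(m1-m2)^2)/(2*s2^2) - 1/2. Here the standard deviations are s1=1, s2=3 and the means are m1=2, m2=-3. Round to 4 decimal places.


KL divergence between normal distributions:
KL = log(s2/s1) + (s1^2 + (m1-m2)^2)/(2*s2^2) - 1/2.
log(3/1) = 1.098612.
(1^2 + (2--3)^2)/(2*3^2) = (1 + 25)/18 = 1.444444.
KL = 1.098612 + 1.444444 - 0.5 = 2.0431

2.0431


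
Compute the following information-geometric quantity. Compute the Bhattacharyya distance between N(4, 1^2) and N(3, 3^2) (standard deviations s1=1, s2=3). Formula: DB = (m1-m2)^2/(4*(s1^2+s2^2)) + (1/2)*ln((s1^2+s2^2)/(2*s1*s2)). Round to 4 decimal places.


Bhattacharyya distance between two Gaussians:
DB = (m1-m2)^2/(4*(s1^2+s2^2)) + (1/2)*ln((s1^2+s2^2)/(2*s1*s2)).
(m1-m2)^2 = (1)^2 = 1.
s1^2+s2^2 = 1 + 9 = 10.
term1 = 1/40 = 0.025.
term2 = 0.5*ln(10/6.0) = 0.255413.
DB = 0.025 + 0.255413 = 0.2804

0.2804


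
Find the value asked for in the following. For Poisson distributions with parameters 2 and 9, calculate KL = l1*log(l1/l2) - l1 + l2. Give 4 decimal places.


KL divergence for Poisson:
KL = l1*log(l1/l2) - l1 + l2.
l1 = 2, l2 = 9.
log(2/9) = -1.504077.
l1*log(l1/l2) = 2 * -1.504077 = -3.008155.
KL = -3.008155 - 2 + 9 = 3.9918

3.9918


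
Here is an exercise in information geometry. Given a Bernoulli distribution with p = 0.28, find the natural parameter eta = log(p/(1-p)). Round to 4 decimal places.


Natural parameter for Bernoulli: eta = log(p/(1-p)).
p = 0.28, 1-p = 0.72.
p/(1-p) = 0.388889.
eta = log(0.388889) = -0.9445

-0.9445


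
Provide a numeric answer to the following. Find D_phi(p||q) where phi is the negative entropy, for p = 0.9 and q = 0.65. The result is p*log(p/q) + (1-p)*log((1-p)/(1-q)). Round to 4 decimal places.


Bregman divergence with negative entropy generator:
D = p*log(p/q) + (1-p)*log((1-p)/(1-q)).
p = 0.9, q = 0.65.
p*log(p/q) = 0.9*log(0.9/0.65) = 0.29288.
(1-p)*log((1-p)/(1-q)) = 0.1*log(0.1/0.35) = -0.125276.
D = 0.29288 + -0.125276 = 0.1676

0.1676


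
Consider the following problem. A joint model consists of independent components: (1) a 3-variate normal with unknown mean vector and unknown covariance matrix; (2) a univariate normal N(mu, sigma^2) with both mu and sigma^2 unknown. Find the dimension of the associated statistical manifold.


The dimension of a statistical manifold equals the number of free
(independent) real parameters of the model. For a product of independent
blocks the parameter counts add.
- 3-variate normal: 3 (mean) + 3*4/2 = 6 (symmetric covariance) = 9.
- normal (mu, sigma^2): 2.
Total = 9 + 2 = 11.
Dimension = 11

11


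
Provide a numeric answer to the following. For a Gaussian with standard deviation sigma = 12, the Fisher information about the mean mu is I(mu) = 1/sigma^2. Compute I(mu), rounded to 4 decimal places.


The Fisher information for the mean of a normal distribution is I(mu) = 1/sigma^2.
sigma = 12, so sigma^2 = 144.
I(mu) = 1/144 = 0.0069

0.0069


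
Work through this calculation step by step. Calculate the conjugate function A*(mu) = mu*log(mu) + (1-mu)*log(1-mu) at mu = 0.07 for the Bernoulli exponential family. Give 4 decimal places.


Legendre transform for Bernoulli:
A*(mu) = mu*log(mu) + (1-mu)*log(1-mu).
mu = 0.07, 1-mu = 0.93.
mu*log(mu) = 0.07*log(0.07) = -0.186148.
(1-mu)*log(1-mu) = 0.93*log(0.93) = -0.067491.
A* = -0.186148 + -0.067491 = -0.2536

-0.2536


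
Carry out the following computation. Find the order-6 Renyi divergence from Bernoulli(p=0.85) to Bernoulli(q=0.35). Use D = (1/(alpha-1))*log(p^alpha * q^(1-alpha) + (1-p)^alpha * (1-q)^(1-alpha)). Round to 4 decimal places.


Renyi divergence of order alpha between Bernoulli distributions:
D = (1/(alpha-1))*log(p^alpha * q^(1-alpha) + (1-p)^alpha * (1-q)^(1-alpha)).
alpha = 6, p = 0.85, q = 0.35.
p^alpha * q^(1-alpha) = 0.85^6 * 0.35^-5 = 71.808083.
(1-p)^alpha * (1-q)^(1-alpha) = 0.15^6 * 0.65^-5 = 9.8e-05.
sum = 71.808083 + 9.8e-05 = 71.808181.
D = (1/5)*log(71.808181) = 0.8548

0.8548


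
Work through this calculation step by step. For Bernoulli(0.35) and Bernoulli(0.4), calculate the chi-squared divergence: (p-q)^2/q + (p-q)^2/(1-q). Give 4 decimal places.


Chi-squared divergence between Bernoulli distributions:
chi^2 = (p-q)^2/q + (p-q)^2/(1-q).
p = 0.35, q = 0.4, p-q = -0.05.
(p-q)^2 = 0.0025.
term1 = 0.0025/0.4 = 0.00625.
term2 = 0.0025/0.6 = 0.004167.
chi^2 = 0.00625 + 0.004167 = 0.0104

0.0104


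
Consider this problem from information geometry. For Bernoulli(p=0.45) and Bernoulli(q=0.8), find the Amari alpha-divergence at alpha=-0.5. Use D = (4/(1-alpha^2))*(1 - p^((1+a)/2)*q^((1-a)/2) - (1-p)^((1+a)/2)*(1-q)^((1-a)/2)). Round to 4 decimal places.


Amari alpha-divergence:
D = (4/(1-alpha^2))*(1 - p^((1+a)/2)*q^((1-a)/2) - (1-p)^((1+a)/2)*(1-q)^((1-a)/2)).
alpha = -0.5, p = 0.45, q = 0.8.
e1 = (1+alpha)/2 = 0.25, e2 = (1-alpha)/2 = 0.75.
t1 = p^e1 * q^e2 = 0.45^0.25 * 0.8^0.75 = 0.69282.
t2 = (1-p)^e1 * (1-q)^e2 = 0.55^0.25 * 0.2^0.75 = 0.257551.
4/(1-alpha^2) = 5.333333.
D = 5.333333*(1 - 0.69282 - 0.257551) = 0.2647

0.2647


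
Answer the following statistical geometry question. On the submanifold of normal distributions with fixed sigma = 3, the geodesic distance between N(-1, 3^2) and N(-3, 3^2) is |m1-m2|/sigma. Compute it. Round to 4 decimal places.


On the fixed-variance normal subfamily, geodesic distance = |m1-m2|/sigma.
|-1 - -3| = 2.
sigma = 3.
d = 2/3 = 0.6667

0.6667


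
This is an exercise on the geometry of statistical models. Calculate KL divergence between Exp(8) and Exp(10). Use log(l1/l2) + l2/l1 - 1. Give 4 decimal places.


KL divergence for exponential family:
KL = log(l1/l2) + l2/l1 - 1.
log(8/10) = -0.223144.
10/8 = 1.25.
KL = -0.223144 + 1.25 - 1 = 0.0269

0.0269


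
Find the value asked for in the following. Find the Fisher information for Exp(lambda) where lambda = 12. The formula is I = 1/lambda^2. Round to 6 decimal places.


Fisher information for exponential: I(lambda) = 1/lambda^2.
lambda = 12, lambda^2 = 144.
I = 1/144 = 0.006944

0.006944


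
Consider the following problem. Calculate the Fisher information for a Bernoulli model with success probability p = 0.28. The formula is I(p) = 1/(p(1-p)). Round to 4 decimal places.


For Bernoulli(p), Fisher information is I(p) = 1/(p*(1-p)).
p = 0.28, 1-p = 0.72.
p*(1-p) = 0.2016.
I(p) = 1/0.2016 = 4.9603

4.9603


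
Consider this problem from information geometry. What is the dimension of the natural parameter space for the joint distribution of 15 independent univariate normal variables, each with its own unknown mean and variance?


Exponential family dimension calculation:
Each univariate normal has two natural parameters (mu/sigma^2 and -1/(2 sigma^2)).
With 15 independent components, dim = 2 * 15 = 30.

30


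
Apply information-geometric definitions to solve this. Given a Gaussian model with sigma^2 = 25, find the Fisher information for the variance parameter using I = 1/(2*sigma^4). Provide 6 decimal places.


Fisher information for variance: I(sigma^2) = 1/(2*sigma^4).
sigma^2 = 25, so sigma^4 = 625.
I = 1/(2*625) = 1/1250 = 0.000800

0.000800


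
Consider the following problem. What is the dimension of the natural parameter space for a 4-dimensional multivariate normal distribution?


Exponential family dimension calculation:
For 4-dim MVN: mean has 4 params, covariance has 4*5/2 = 10 unique entries.
Total dim = 4 + 10 = 14.

14


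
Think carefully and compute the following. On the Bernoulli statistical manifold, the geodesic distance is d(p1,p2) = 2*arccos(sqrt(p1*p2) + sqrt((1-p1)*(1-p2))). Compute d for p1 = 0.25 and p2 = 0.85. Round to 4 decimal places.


Geodesic distance on Bernoulli manifold:
d(p1,p2) = 2*arccos(sqrt(p1*p2) + sqrt((1-p1)*(1-p2))).
sqrt(p1*p2) = sqrt(0.25*0.85) = 0.460977.
sqrt((1-p1)*(1-p2)) = sqrt(0.75*0.15) = 0.33541.
arg = 0.460977 + 0.33541 = 0.796387.
d = 2*arccos(0.796387) = 1.2990

1.2990


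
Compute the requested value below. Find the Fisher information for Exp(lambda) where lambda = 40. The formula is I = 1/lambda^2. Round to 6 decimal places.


Fisher information for exponential: I(lambda) = 1/lambda^2.
lambda = 40, lambda^2 = 1600.
I = 1/1600 = 0.000625

0.000625


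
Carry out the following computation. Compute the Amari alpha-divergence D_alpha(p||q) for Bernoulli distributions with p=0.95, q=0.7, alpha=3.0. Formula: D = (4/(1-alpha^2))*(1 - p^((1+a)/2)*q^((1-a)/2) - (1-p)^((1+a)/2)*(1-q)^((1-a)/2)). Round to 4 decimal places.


Amari alpha-divergence:
D = (4/(1-alpha^2))*(1 - p^((1+a)/2)*q^((1-a)/2) - (1-p)^((1+a)/2)*(1-q)^((1-a)/2)).
alpha = 3.0, p = 0.95, q = 0.7.
e1 = (1+alpha)/2 = 2.0, e2 = (1-alpha)/2 = -1.0.
t1 = p^e1 * q^e2 = 0.95^2.0 * 0.7^-1.0 = 1.289286.
t2 = (1-p)^e1 * (1-q)^e2 = 0.05^2.0 * 0.3^-1.0 = 0.008333.
4/(1-alpha^2) = -0.5.
D = -0.5*(1 - 1.289286 - 0.008333) = 0.1488

0.1488


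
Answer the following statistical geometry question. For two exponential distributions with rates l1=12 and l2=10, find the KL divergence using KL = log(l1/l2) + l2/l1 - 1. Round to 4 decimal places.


KL divergence for exponential family:
KL = log(l1/l2) + l2/l1 - 1.
log(12/10) = 0.182322.
10/12 = 0.833333.
KL = 0.182322 + 0.833333 - 1 = 0.0157

0.0157


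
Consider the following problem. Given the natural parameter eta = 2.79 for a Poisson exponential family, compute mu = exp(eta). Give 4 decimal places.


Expectation parameter for Poisson exponential family:
mu = exp(eta).
eta = 2.79.
mu = exp(2.79) = 16.2810

16.2810


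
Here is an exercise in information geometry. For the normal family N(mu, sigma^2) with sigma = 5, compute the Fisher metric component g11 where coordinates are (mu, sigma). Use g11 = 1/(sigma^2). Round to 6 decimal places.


For the 2-parameter normal family, the Fisher metric has:
  g11 = 1/sigma^2, g22 = 2/sigma^2.
sigma = 5, sigma^2 = 25.
g11 = 0.040000

0.040000


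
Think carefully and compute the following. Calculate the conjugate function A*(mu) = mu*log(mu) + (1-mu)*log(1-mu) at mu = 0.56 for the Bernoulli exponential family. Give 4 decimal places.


Legendre transform for Bernoulli:
A*(mu) = mu*log(mu) + (1-mu)*log(1-mu).
mu = 0.56, 1-mu = 0.44.
mu*log(mu) = 0.56*log(0.56) = -0.324698.
(1-mu)*log(1-mu) = 0.44*log(0.44) = -0.361231.
A* = -0.324698 + -0.361231 = -0.6859

-0.6859


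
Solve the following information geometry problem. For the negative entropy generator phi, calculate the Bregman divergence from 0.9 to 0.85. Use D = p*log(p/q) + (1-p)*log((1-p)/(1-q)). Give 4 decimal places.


Bregman divergence with negative entropy generator:
D = p*log(p/q) + (1-p)*log((1-p)/(1-q)).
p = 0.9, q = 0.85.
p*log(p/q) = 0.9*log(0.9/0.85) = 0.051443.
(1-p)*log((1-p)/(1-q)) = 0.1*log(0.1/0.15) = -0.040547.
D = 0.051443 + -0.040547 = 0.0109

0.0109


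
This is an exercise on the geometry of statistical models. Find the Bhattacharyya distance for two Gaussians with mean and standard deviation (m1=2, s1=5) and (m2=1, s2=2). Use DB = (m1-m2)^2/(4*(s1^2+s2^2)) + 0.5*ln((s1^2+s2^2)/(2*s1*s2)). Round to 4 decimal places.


Bhattacharyya distance between two Gaussians:
DB = (m1-m2)^2/(4*(s1^2+s2^2)) + (1/2)*ln((s1^2+s2^2)/(2*s1*s2)).
(m1-m2)^2 = (1)^2 = 1.
s1^2+s2^2 = 25 + 4 = 29.
term1 = 1/116 = 0.008621.
term2 = 0.5*ln(29/20.0) = 0.185782.
DB = 0.008621 + 0.185782 = 0.1944

0.1944


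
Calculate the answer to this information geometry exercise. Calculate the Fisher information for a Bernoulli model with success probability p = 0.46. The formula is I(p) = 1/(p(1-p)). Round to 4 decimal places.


For Bernoulli(p), Fisher information is I(p) = 1/(p*(1-p)).
p = 0.46, 1-p = 0.54.
p*(1-p) = 0.2484.
I(p) = 1/0.2484 = 4.0258

4.0258


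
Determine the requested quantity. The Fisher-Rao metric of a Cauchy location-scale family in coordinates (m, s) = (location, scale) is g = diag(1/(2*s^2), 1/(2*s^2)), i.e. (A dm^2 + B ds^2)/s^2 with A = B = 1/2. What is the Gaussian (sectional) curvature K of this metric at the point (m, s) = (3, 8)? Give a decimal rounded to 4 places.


The metric has the form g = (A dm^2 + B ds^2)/s^2 with A = 1/2, B = 1/2.
Substitute u = sqrt(A/B)*m: g = B*(du^2 + ds^2)/s^2, i.e. B times the
Poincare upper half-plane metric, which has constant Gaussian curvature -1.
Scaling a 2D metric by a constant c divides the Gaussian curvature by c,
so K = -1/B = -1/(1/2) = -2.0000 everywhere (the point (m, s) = (3, 8) is irrelevant:
the curvature is constant).
The requested Gaussian curvature is K = -2.0000.

-2.0000


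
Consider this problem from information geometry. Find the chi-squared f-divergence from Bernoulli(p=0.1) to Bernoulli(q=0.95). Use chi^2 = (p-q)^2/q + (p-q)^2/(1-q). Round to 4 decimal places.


Chi-squared divergence between Bernoulli distributions:
chi^2 = (p-q)^2/q + (p-q)^2/(1-q).
p = 0.1, q = 0.95, p-q = -0.85.
(p-q)^2 = 0.7225.
term1 = 0.7225/0.95 = 0.760526.
term2 = 0.7225/0.05 = 14.45.
chi^2 = 0.760526 + 14.45 = 15.2105

15.2105


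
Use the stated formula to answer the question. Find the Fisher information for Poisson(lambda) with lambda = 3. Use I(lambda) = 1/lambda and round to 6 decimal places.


Fisher information for Poisson: I(lambda) = 1/lambda.
lambda = 3.
I(lambda) = 1/3 = 0.333333

0.333333


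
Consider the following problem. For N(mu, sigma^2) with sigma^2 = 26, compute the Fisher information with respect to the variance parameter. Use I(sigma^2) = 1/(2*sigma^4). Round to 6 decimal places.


Fisher information for variance: I(sigma^2) = 1/(2*sigma^4).
sigma^2 = 26, so sigma^4 = 676.
I = 1/(2*676) = 1/1352 = 0.000740

0.000740


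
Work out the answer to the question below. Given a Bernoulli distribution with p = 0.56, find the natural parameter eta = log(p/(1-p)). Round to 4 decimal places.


Natural parameter for Bernoulli: eta = log(p/(1-p)).
p = 0.56, 1-p = 0.44.
p/(1-p) = 1.272727.
eta = log(1.272727) = 0.2412

0.2412


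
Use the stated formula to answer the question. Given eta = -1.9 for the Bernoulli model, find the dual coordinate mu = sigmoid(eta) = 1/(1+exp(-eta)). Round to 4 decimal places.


Dual coordinate (expectation parameter) for Bernoulli:
mu = 1/(1+exp(-eta)).
eta = -1.9.
exp(-eta) = exp(1.9) = 6.685894.
mu = 1/(1+6.685894) = 0.1301

0.1301


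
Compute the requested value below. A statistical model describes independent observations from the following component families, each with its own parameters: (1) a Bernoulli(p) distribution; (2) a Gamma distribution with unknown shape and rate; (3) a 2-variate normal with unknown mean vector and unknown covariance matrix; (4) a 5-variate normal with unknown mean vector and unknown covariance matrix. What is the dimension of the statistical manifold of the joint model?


The dimension of a statistical manifold equals the number of free
(independent) real parameters of the model. For a product of independent
blocks the parameter counts add.
- Bernoulli (p): 1.
- Gamma (shape, rate): 2.
- 2-variate normal: 2 (mean) + 2*3/2 = 3 (symmetric covariance) = 5.
- 5-variate normal: 5 (mean) + 5*6/2 = 15 (symmetric covariance) = 20.
Total = 1 + 2 + 5 + 20 = 28.
Dimension = 28

28


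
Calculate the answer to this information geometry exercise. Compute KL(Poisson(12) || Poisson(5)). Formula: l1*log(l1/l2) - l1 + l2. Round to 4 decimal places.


KL divergence for Poisson:
KL = l1*log(l1/l2) - l1 + l2.
l1 = 12, l2 = 5.
log(12/5) = 0.875469.
l1*log(l1/l2) = 12 * 0.875469 = 10.505625.
KL = 10.505625 - 12 + 5 = 3.5056

3.5056


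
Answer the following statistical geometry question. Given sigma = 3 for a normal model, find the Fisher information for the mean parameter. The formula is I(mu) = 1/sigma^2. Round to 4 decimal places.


The Fisher information for the mean of a normal distribution is I(mu) = 1/sigma^2.
sigma = 3, so sigma^2 = 9.
I(mu) = 1/9 = 0.1111

0.1111


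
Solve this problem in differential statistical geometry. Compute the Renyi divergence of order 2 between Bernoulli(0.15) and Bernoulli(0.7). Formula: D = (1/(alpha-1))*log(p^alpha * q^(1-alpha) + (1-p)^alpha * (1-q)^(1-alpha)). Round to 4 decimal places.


Renyi divergence of order alpha between Bernoulli distributions:
D = (1/(alpha-1))*log(p^alpha * q^(1-alpha) + (1-p)^alpha * (1-q)^(1-alpha)).
alpha = 2, p = 0.15, q = 0.7.
p^alpha * q^(1-alpha) = 0.15^2 * 0.7^-1 = 0.032143.
(1-p)^alpha * (1-q)^(1-alpha) = 0.85^2 * 0.3^-1 = 2.408333.
sum = 0.032143 + 2.408333 = 2.440476.
D = (1/1)*log(2.440476) = 0.8922

0.8922


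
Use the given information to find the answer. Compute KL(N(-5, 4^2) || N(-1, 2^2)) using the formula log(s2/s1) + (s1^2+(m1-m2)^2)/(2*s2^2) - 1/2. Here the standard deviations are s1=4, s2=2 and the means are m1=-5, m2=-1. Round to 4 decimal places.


KL divergence between normal distributions:
KL = log(s2/s1) + (s1^2 + (m1-m2)^2)/(2*s2^2) - 1/2.
log(2/4) = -0.693147.
(4^2 + (-5--1)^2)/(2*2^2) = (16 + 16)/8 = 4.0.
KL = -0.693147 + 4.0 - 0.5 = 2.8069

2.8069


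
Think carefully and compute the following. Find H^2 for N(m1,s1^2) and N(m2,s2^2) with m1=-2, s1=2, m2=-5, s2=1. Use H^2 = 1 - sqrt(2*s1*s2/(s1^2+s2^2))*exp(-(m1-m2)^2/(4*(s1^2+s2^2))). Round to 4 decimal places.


Squared Hellinger distance for Gaussians:
H^2 = 1 - sqrt(2*s1*s2/(s1^2+s2^2)) * exp(-(m1-m2)^2/(4*(s1^2+s2^2))).
s1^2 = 4, s2^2 = 1, s1^2+s2^2 = 5.
sqrt(2*2*1/(5)) = 0.894427.
(m1-m2)^2 = (3)^2 = 9.
exp(-9/(4*5)) = exp(-0.45) = 0.637628.
H^2 = 1 - 0.894427*0.637628 = 0.4297

0.4297


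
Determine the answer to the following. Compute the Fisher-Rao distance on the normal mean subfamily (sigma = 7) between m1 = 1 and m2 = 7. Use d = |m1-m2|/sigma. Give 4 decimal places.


On the fixed-variance normal subfamily, geodesic distance = |m1-m2|/sigma.
|1 - 7| = 6.
sigma = 7.
d = 6/7 = 0.8571

0.8571


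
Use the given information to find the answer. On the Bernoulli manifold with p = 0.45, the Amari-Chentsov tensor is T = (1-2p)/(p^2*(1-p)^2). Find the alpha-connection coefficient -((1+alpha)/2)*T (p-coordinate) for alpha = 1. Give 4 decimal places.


Skewness (Amari-Chentsov) tensor: T = (1-2p)/(p^2*(1-p)^2).
p = 0.45, 1-2p = 0.1, p^2 = 0.2025, (1-p)^2 = 0.3025.
T = 0.1/(0.2025 * 0.3025) = 1.632486.
In the p-coordinate, Gamma^(alpha) = Gamma^(0) - (alpha/2)*T with Gamma^(0) = (1/2)*g'(p) = -T/2,
so Gamma^(alpha) = -((1+alpha)/2)*T.
alpha = 1, -(1+alpha)/2 = -1.0.
Gamma = -1.0 * 1.632486 = -1.6325

-1.6325


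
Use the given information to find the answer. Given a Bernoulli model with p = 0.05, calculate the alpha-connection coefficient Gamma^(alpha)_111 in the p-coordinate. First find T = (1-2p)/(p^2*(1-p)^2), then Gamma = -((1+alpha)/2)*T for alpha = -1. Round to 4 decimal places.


Skewness (Amari-Chentsov) tensor: T = (1-2p)/(p^2*(1-p)^2).
p = 0.05, 1-2p = 0.9, p^2 = 0.0025, (1-p)^2 = 0.9025.
T = 0.9/(0.0025 * 0.9025) = 398.891967.
In the p-coordinate, Gamma^(alpha) = Gamma^(0) - (alpha/2)*T with Gamma^(0) = (1/2)*g'(p) = -T/2,
so Gamma^(alpha) = -((1+alpha)/2)*T.
alpha = -1, -(1+alpha)/2 = 0.0.
Gamma = 0.0 * 398.891967 = 0.0000

0.0000


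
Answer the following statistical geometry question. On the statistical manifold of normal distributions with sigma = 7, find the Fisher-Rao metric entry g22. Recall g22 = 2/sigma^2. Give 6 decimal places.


For the 2-parameter normal family, the Fisher metric has:
  g11 = 1/sigma^2, g22 = 2/sigma^2.
sigma = 7, sigma^2 = 49.
g22 = 0.040816

0.040816


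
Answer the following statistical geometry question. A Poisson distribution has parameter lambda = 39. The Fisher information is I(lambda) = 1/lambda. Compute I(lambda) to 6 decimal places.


Fisher information for Poisson: I(lambda) = 1/lambda.
lambda = 39.
I(lambda) = 1/39 = 0.025641

0.025641


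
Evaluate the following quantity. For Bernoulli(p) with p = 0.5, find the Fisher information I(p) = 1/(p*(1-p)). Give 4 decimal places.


For Bernoulli(p), Fisher information is I(p) = 1/(p*(1-p)).
p = 0.5, 1-p = 0.5.
p*(1-p) = 0.25.
I(p) = 1/0.25 = 4.0000

4.0000


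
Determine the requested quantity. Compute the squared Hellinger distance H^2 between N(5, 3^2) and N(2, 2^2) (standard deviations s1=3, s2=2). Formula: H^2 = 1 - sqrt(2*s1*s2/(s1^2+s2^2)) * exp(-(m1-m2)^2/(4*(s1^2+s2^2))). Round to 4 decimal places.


Squared Hellinger distance for Gaussians:
H^2 = 1 - sqrt(2*s1*s2/(s1^2+s2^2)) * exp(-(m1-m2)^2/(4*(s1^2+s2^2))).
s1^2 = 9, s2^2 = 4, s1^2+s2^2 = 13.
sqrt(2*3*2/(13)) = 0.960769.
(m1-m2)^2 = (3)^2 = 9.
exp(-9/(4*13)) = exp(-0.173077) = 0.841073.
H^2 = 1 - 0.960769*0.841073 = 0.1919

0.1919


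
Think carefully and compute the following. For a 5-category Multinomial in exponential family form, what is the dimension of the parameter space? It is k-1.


Exponential family dimension calculation:
For Multinomial with k=5 categories, dim = k-1 = 4.

4


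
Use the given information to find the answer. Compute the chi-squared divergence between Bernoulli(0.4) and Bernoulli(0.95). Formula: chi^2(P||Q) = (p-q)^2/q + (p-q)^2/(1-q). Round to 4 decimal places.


Chi-squared divergence between Bernoulli distributions:
chi^2 = (p-q)^2/q + (p-q)^2/(1-q).
p = 0.4, q = 0.95, p-q = -0.55.
(p-q)^2 = 0.3025.
term1 = 0.3025/0.95 = 0.318421.
term2 = 0.3025/0.05 = 6.05.
chi^2 = 0.318421 + 6.05 = 6.3684

6.3684


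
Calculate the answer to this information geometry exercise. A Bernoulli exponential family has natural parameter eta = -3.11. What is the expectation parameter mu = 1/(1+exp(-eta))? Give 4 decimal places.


Dual coordinate (expectation parameter) for Bernoulli:
mu = 1/(1+exp(-eta)).
eta = -3.11.
exp(-eta) = exp(3.11) = 22.421044.
mu = 1/(1+22.421044) = 0.0427

0.0427


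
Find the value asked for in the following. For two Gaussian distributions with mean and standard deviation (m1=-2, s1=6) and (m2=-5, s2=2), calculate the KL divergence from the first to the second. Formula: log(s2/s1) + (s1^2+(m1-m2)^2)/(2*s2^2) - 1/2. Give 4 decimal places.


KL divergence between normal distributions:
KL = log(s2/s1) + (s1^2 + (m1-m2)^2)/(2*s2^2) - 1/2.
log(2/6) = -1.098612.
(6^2 + (-2--5)^2)/(2*2^2) = (36 + 9)/8 = 5.625.
KL = -1.098612 + 5.625 - 0.5 = 4.0264

4.0264


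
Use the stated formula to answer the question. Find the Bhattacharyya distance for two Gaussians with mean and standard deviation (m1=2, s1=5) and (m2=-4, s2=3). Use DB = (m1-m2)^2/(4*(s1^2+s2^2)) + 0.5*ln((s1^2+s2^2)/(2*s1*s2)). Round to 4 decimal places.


Bhattacharyya distance between two Gaussians:
DB = (m1-m2)^2/(4*(s1^2+s2^2)) + (1/2)*ln((s1^2+s2^2)/(2*s1*s2)).
(m1-m2)^2 = (6)^2 = 36.
s1^2+s2^2 = 25 + 9 = 34.
term1 = 36/136 = 0.264706.
term2 = 0.5*ln(34/30.0) = 0.062582.
DB = 0.264706 + 0.062582 = 0.3273

0.3273


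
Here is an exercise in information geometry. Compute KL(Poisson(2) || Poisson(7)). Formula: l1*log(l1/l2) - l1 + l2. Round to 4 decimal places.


KL divergence for Poisson:
KL = l1*log(l1/l2) - l1 + l2.
l1 = 2, l2 = 7.
log(2/7) = -1.252763.
l1*log(l1/l2) = 2 * -1.252763 = -2.505526.
KL = -2.505526 - 2 + 7 = 2.4945

2.4945


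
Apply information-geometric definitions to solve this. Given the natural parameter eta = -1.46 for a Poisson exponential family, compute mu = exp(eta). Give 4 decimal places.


Expectation parameter for Poisson exponential family:
mu = exp(eta).
eta = -1.46.
mu = exp(-1.46) = 0.2322

0.2322


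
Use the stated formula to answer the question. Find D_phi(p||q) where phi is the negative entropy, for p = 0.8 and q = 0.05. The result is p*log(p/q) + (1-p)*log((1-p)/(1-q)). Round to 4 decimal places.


Bregman divergence with negative entropy generator:
D = p*log(p/q) + (1-p)*log((1-p)/(1-q)).
p = 0.8, q = 0.05.
p*log(p/q) = 0.8*log(0.8/0.05) = 2.218071.
(1-p)*log((1-p)/(1-q)) = 0.2*log(0.2/0.95) = -0.311629.
D = 2.218071 + -0.311629 = 1.9064

1.9064


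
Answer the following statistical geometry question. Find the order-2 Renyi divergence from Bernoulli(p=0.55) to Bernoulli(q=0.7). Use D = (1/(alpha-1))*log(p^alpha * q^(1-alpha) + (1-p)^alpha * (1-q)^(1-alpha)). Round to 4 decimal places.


Renyi divergence of order alpha between Bernoulli distributions:
D = (1/(alpha-1))*log(p^alpha * q^(1-alpha) + (1-p)^alpha * (1-q)^(1-alpha)).
alpha = 2, p = 0.55, q = 0.7.
p^alpha * q^(1-alpha) = 0.55^2 * 0.7^-1 = 0.432143.
(1-p)^alpha * (1-q)^(1-alpha) = 0.45^2 * 0.3^-1 = 0.675.
sum = 0.432143 + 0.675 = 1.107143.
D = (1/1)*log(1.107143) = 0.1018

0.1018


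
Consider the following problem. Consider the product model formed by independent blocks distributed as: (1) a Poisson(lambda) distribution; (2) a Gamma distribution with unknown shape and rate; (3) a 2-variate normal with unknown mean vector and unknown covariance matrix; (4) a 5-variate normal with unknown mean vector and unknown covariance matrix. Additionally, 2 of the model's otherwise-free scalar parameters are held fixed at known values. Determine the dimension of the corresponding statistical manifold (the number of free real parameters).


The dimension of a statistical manifold equals the number of free
(independent) real parameters of the model. For a product of independent
blocks the parameter counts add.
- Poisson (lambda): 1.
- Gamma (shape, rate): 2.
- 2-variate normal: 2 (mean) + 2*3/2 = 3 (symmetric covariance) = 5.
- 5-variate normal: 5 (mean) + 5*6/2 = 15 (symmetric covariance) = 20.
Total = 1 + 2 + 5 + 20 = 28.
2 parameter(s) fixed at known values: 28 - 2 = 26.
Dimension = 26

26


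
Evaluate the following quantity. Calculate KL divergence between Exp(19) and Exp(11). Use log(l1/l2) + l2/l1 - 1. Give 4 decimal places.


KL divergence for exponential family:
KL = log(l1/l2) + l2/l1 - 1.
log(19/11) = 0.546544.
11/19 = 0.578947.
KL = 0.546544 + 0.578947 - 1 = 0.1255

0.1255


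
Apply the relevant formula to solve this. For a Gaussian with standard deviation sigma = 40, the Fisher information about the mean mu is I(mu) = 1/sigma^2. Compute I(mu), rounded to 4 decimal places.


The Fisher information for the mean of a normal distribution is I(mu) = 1/sigma^2.
sigma = 40, so sigma^2 = 1600.
I(mu) = 1/1600 = 0.0006

0.0006


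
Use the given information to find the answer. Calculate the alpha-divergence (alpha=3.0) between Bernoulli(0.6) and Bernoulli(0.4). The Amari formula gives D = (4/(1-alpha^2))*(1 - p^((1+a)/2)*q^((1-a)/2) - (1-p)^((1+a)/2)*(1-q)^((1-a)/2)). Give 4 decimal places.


Amari alpha-divergence:
D = (4/(1-alpha^2))*(1 - p^((1+a)/2)*q^((1-a)/2) - (1-p)^((1+a)/2)*(1-q)^((1-a)/2)).
alpha = 3.0, p = 0.6, q = 0.4.
e1 = (1+alpha)/2 = 2.0, e2 = (1-alpha)/2 = -1.0.
t1 = p^e1 * q^e2 = 0.6^2.0 * 0.4^-1.0 = 0.9.
t2 = (1-p)^e1 * (1-q)^e2 = 0.4^2.0 * 0.6^-1.0 = 0.266667.
4/(1-alpha^2) = -0.5.
D = -0.5*(1 - 0.9 - 0.266667) = 0.0833

0.0833


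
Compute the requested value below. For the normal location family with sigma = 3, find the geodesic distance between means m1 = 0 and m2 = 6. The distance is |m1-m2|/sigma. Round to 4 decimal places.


On the fixed-variance normal subfamily, geodesic distance = |m1-m2|/sigma.
|0 - 6| = 6.
sigma = 3.
d = 6/3 = 2.0000

2.0000


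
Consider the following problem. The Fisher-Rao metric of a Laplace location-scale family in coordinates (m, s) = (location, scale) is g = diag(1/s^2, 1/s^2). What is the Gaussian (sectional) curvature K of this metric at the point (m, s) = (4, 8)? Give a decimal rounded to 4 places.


The metric has the form g = (A dm^2 + B ds^2)/s^2 with A = 1, B = 1.
Substitute u = sqrt(A/B)*m: g = B*(du^2 + ds^2)/s^2, i.e. B times the
Poincare upper half-plane metric, which has constant Gaussian curvature -1.
Scaling a 2D metric by a constant c divides the Gaussian curvature by c,
so K = -1/B = -1/(1) = -1.0000 everywhere (the point (m, s) = (4, 8) is irrelevant:
the curvature is constant).
The requested Gaussian curvature is K = -1.0000.

-1.0000


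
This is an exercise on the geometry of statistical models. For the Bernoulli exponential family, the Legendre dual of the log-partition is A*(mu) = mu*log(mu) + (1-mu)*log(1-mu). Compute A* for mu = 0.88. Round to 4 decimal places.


Legendre transform for Bernoulli:
A*(mu) = mu*log(mu) + (1-mu)*log(1-mu).
mu = 0.88, 1-mu = 0.12.
mu*log(mu) = 0.88*log(0.88) = -0.112493.
(1-mu)*log(1-mu) = 0.12*log(0.12) = -0.254432.
A* = -0.112493 + -0.254432 = -0.3669

-0.3669


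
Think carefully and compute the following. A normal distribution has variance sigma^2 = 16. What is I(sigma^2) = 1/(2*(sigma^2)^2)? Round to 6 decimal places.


Fisher information for variance: I(sigma^2) = 1/(2*sigma^4).
sigma^2 = 16, so sigma^4 = 256.
I = 1/(2*256) = 1/512 = 0.001953

0.001953


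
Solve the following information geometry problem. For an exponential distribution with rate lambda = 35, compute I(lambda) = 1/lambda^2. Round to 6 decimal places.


Fisher information for exponential: I(lambda) = 1/lambda^2.
lambda = 35, lambda^2 = 1225.
I = 1/1225 = 0.000816

0.000816


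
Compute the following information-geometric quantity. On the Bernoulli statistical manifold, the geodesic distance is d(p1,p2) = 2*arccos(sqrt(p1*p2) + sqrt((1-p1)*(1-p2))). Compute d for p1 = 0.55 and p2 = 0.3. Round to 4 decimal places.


Geodesic distance on Bernoulli manifold:
d(p1,p2) = 2*arccos(sqrt(p1*p2) + sqrt((1-p1)*(1-p2))).
sqrt(p1*p2) = sqrt(0.55*0.3) = 0.406202.
sqrt((1-p1)*(1-p2)) = sqrt(0.45*0.7) = 0.561249.
arg = 0.406202 + 0.561249 = 0.967451.
d = 2*arccos(0.967451) = 0.5117

0.5117


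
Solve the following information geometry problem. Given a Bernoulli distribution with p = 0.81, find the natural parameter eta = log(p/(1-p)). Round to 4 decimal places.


Natural parameter for Bernoulli: eta = log(p/(1-p)).
p = 0.81, 1-p = 0.19.
p/(1-p) = 4.263158.
eta = log(4.263158) = 1.4500

1.4500


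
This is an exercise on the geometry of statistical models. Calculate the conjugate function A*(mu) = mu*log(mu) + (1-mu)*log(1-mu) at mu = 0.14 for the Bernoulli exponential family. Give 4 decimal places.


Legendre transform for Bernoulli:
A*(mu) = mu*log(mu) + (1-mu)*log(1-mu).
mu = 0.14, 1-mu = 0.86.
mu*log(mu) = 0.14*log(0.14) = -0.275256.
(1-mu)*log(1-mu) = 0.86*log(0.86) = -0.129708.
A* = -0.275256 + -0.129708 = -0.4050

-0.4050


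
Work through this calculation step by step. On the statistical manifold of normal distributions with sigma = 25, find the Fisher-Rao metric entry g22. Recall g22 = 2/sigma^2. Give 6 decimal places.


For the 2-parameter normal family, the Fisher metric has:
  g11 = 1/sigma^2, g22 = 2/sigma^2.
sigma = 25, sigma^2 = 625.
g22 = 0.003200

0.003200


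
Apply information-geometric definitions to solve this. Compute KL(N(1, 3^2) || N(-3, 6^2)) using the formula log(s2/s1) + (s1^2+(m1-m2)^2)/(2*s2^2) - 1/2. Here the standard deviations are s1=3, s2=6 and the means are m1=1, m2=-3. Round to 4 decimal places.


KL divergence between normal distributions:
KL = log(s2/s1) + (s1^2 + (m1-m2)^2)/(2*s2^2) - 1/2.
log(6/3) = 0.693147.
(3^2 + (1--3)^2)/(2*6^2) = (9 + 16)/72 = 0.347222.
KL = 0.693147 + 0.347222 - 0.5 = 0.5404

0.5404


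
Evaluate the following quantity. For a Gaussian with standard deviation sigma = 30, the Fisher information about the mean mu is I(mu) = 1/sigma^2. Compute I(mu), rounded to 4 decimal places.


The Fisher information for the mean of a normal distribution is I(mu) = 1/sigma^2.
sigma = 30, so sigma^2 = 900.
I(mu) = 1/900 = 0.0011

0.0011
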